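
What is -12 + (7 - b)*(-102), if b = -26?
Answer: -3378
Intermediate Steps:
-12 + (7 - b)*(-102) = -12 + (7 - 1*(-26))*(-102) = -12 + (7 + 26)*(-102) = -12 + 33*(-102) = -12 - 3366 = -3378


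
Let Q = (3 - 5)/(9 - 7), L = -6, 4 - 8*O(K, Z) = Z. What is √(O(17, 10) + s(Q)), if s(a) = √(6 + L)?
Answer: I*√3/2 ≈ 0.86602*I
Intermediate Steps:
O(K, Z) = ½ - Z/8
Q = -1 (Q = -2/2 = -2*½ = -1)
s(a) = 0 (s(a) = √(6 - 6) = √0 = 0)
√(O(17, 10) + s(Q)) = √((½ - ⅛*10) + 0) = √((½ - 5/4) + 0) = √(-¾ + 0) = √(-¾) = I*√3/2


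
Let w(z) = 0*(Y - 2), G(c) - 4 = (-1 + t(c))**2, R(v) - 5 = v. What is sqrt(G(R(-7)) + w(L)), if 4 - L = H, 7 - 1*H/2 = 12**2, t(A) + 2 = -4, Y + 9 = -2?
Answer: sqrt(53) ≈ 7.2801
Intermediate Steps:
Y = -11 (Y = -9 - 2 = -11)
t(A) = -6 (t(A) = -2 - 4 = -6)
R(v) = 5 + v
H = -274 (H = 14 - 2*12**2 = 14 - 2*144 = 14 - 288 = -274)
G(c) = 53 (G(c) = 4 + (-1 - 6)**2 = 4 + (-7)**2 = 4 + 49 = 53)
L = 278 (L = 4 - 1*(-274) = 4 + 274 = 278)
w(z) = 0 (w(z) = 0*(-11 - 2) = 0*(-13) = 0)
sqrt(G(R(-7)) + w(L)) = sqrt(53 + 0) = sqrt(53)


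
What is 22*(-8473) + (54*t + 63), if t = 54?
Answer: -183427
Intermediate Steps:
22*(-8473) + (54*t + 63) = 22*(-8473) + (54*54 + 63) = -186406 + (2916 + 63) = -186406 + 2979 = -183427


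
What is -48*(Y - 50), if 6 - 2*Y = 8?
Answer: 2448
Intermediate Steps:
Y = -1 (Y = 3 - 1/2*8 = 3 - 4 = -1)
-48*(Y - 50) = -48*(-1 - 50) = -48*(-51) = 2448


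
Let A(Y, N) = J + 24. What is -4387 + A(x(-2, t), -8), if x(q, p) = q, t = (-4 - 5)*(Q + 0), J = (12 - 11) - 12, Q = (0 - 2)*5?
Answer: -4374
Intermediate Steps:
Q = -10 (Q = -2*5 = -10)
J = -11 (J = 1 - 12 = -11)
t = 90 (t = (-4 - 5)*(-10 + 0) = -9*(-10) = 90)
A(Y, N) = 13 (A(Y, N) = -11 + 24 = 13)
-4387 + A(x(-2, t), -8) = -4387 + 13 = -4374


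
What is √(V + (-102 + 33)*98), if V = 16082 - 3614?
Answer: 3*√634 ≈ 75.538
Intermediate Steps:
V = 12468
√(V + (-102 + 33)*98) = √(12468 + (-102 + 33)*98) = √(12468 - 69*98) = √(12468 - 6762) = √5706 = 3*√634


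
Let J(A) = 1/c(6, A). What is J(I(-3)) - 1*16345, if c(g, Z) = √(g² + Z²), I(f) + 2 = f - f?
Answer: -16345 + √10/20 ≈ -16345.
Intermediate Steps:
I(f) = -2 (I(f) = -2 + (f - f) = -2 + 0 = -2)
c(g, Z) = √(Z² + g²)
J(A) = (36 + A²)^(-½) (J(A) = 1/(√(A² + 6²)) = 1/(√(A² + 36)) = 1/(√(36 + A²)) = (36 + A²)^(-½))
J(I(-3)) - 1*16345 = (36 + (-2)²)^(-½) - 1*16345 = (36 + 4)^(-½) - 16345 = 40^(-½) - 16345 = √10/20 - 16345 = -16345 + √10/20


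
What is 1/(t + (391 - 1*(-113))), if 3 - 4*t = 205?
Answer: 2/907 ≈ 0.0022051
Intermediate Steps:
t = -101/2 (t = ¾ - ¼*205 = ¾ - 205/4 = -101/2 ≈ -50.500)
1/(t + (391 - 1*(-113))) = 1/(-101/2 + (391 - 1*(-113))) = 1/(-101/2 + (391 + 113)) = 1/(-101/2 + 504) = 1/(907/2) = 2/907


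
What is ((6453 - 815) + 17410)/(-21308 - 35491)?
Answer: -23048/56799 ≈ -0.40578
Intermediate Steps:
((6453 - 815) + 17410)/(-21308 - 35491) = (5638 + 17410)/(-56799) = 23048*(-1/56799) = -23048/56799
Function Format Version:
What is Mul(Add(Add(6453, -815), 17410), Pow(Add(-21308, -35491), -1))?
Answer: Rational(-23048, 56799) ≈ -0.40578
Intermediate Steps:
Mul(Add(Add(6453, -815), 17410), Pow(Add(-21308, -35491), -1)) = Mul(Add(5638, 17410), Pow(-56799, -1)) = Mul(23048, Rational(-1, 56799)) = Rational(-23048, 56799)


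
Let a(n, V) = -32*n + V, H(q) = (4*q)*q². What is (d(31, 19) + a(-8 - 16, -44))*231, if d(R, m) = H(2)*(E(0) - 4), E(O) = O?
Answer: 137676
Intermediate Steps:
H(q) = 4*q³
a(n, V) = V - 32*n
d(R, m) = -128 (d(R, m) = (4*2³)*(0 - 4) = (4*8)*(-4) = 32*(-4) = -128)
(d(31, 19) + a(-8 - 16, -44))*231 = (-128 + (-44 - 32*(-8 - 16)))*231 = (-128 + (-44 - 32*(-24)))*231 = (-128 + (-44 + 768))*231 = (-128 + 724)*231 = 596*231 = 137676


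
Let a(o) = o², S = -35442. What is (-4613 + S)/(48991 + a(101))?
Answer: -40055/59192 ≈ -0.67670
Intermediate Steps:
(-4613 + S)/(48991 + a(101)) = (-4613 - 35442)/(48991 + 101²) = -40055/(48991 + 10201) = -40055/59192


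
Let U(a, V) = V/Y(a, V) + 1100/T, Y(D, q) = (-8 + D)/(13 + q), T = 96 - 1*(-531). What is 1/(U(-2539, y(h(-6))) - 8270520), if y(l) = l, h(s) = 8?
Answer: -16131/133411730884 ≈ -1.2091e-7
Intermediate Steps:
T = 627 (T = 96 + 531 = 627)
Y(D, q) = (-8 + D)/(13 + q)
U(a, V) = 100/57 + V*(13 + V)/(-8 + a) (U(a, V) = V/(((-8 + a)/(13 + V))) + 1100/627 = V*((13 + V)/(-8 + a)) + 1100*(1/627) = V*(13 + V)/(-8 + a) + 100/57 = 100/57 + V*(13 + V)/(-8 + a))
1/(U(-2539, y(h(-6))) - 8270520) = 1/((-800 + 100*(-2539) + 57*8*(13 + 8))/(57*(-8 - 2539)) - 8270520) = 1/((1/57)*(-800 - 253900 + 57*8*21)/(-2547) - 8270520) = 1/((1/57)*(-1/2547)*(-800 - 253900 + 9576) - 8270520) = 1/((1/57)*(-1/2547)*(-245124) - 8270520) = 1/(27236/16131 - 8270520) = 1/(-133411730884/16131) = -16131/133411730884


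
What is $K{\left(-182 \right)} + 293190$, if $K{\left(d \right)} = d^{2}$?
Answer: $326314$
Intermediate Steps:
$K{\left(-182 \right)} + 293190 = \left(-182\right)^{2} + 293190 = 33124 + 293190 = 326314$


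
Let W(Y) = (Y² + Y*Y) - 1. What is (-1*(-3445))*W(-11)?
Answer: 830245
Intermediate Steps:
W(Y) = -1 + 2*Y² (W(Y) = (Y² + Y²) - 1 = 2*Y² - 1 = -1 + 2*Y²)
(-1*(-3445))*W(-11) = (-1*(-3445))*(-1 + 2*(-11)²) = 3445*(-1 + 2*121) = 3445*(-1 + 242) = 3445*241 = 830245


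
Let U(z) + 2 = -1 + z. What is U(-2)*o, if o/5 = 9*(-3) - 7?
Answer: 850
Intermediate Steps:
o = -170 (o = 5*(9*(-3) - 7) = 5*(-27 - 7) = 5*(-34) = -170)
U(z) = -3 + z (U(z) = -2 + (-1 + z) = -3 + z)
U(-2)*o = (-3 - 2)*(-170) = -5*(-170) = 850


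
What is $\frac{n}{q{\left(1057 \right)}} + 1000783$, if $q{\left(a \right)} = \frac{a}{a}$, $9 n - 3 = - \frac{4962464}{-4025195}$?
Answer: $\frac{36255137587214}{36226755} \approx 1.0008 \cdot 10^{6}$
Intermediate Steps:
$n = \frac{17038049}{36226755}$ ($n = \frac{1}{3} + \frac{\left(-4962464\right) \frac{1}{-4025195}}{9} = \frac{1}{3} + \frac{\left(-4962464\right) \left(- \frac{1}{4025195}\right)}{9} = \frac{1}{3} + \frac{1}{9} \cdot \frac{4962464}{4025195} = \frac{1}{3} + \frac{4962464}{36226755} = \frac{17038049}{36226755} \approx 0.47032$)
$q{\left(a \right)} = 1$
$\frac{n}{q{\left(1057 \right)}} + 1000783 = \frac{17038049}{36226755 \cdot 1} + 1000783 = \frac{17038049}{36226755} \cdot 1 + 1000783 = \frac{17038049}{36226755} + 1000783 = \frac{36255137587214}{36226755}$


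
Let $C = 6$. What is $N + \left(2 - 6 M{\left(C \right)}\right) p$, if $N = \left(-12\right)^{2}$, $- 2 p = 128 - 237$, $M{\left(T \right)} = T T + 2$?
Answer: $-12173$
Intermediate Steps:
$M{\left(T \right)} = 2 + T^{2}$ ($M{\left(T \right)} = T^{2} + 2 = 2 + T^{2}$)
$p = \frac{109}{2}$ ($p = - \frac{128 - 237}{2} = \left(- \frac{1}{2}\right) \left(-109\right) = \frac{109}{2} \approx 54.5$)
$N = 144$
$N + \left(2 - 6 M{\left(C \right)}\right) p = 144 + \left(2 - 6 \left(2 + 6^{2}\right)\right) \frac{109}{2} = 144 + \left(2 - 6 \left(2 + 36\right)\right) \frac{109}{2} = 144 + \left(2 - 228\right) \frac{109}{2} = 144 - 12317 = -12173$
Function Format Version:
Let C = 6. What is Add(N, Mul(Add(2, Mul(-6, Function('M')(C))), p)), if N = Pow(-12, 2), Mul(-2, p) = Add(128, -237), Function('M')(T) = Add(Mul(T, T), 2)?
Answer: -12173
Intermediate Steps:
Function('M')(T) = Add(2, Pow(T, 2)) (Function('M')(T) = Add(Pow(T, 2), 2) = Add(2, Pow(T, 2)))
p = Rational(109, 2) (p = Mul(Rational(-1, 2), Add(128, -237)) = Mul(Rational(-1, 2), -109) = Rational(109, 2) ≈ 54.500)
N = 144
Add(N, Mul(Add(2, Mul(-6, Function('M')(C))), p)) = Add(144, Mul(Add(2, Mul(-6, Add(2, Pow(6, 2)))), Rational(109, 2))) = Add(144, Mul(Add(2, Mul(-6, Add(2, 36))), Rational(109, 2))) = Add(144, Mul(Add(2, Mul(-6, 38)), Rational(109, 2))) = Add(144, Mul(Add(2, -228), Rational(109, 2))) = Add(144, Mul(-226, Rational(109, 2))) = Add(144, -12317) = -12173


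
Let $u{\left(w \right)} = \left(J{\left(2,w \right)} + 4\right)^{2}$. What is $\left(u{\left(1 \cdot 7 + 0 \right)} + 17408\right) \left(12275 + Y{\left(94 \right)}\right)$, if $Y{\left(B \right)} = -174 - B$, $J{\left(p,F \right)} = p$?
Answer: $209450108$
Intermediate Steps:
$u{\left(w \right)} = 36$ ($u{\left(w \right)} = \left(2 + 4\right)^{2} = 6^{2} = 36$)
$\left(u{\left(1 \cdot 7 + 0 \right)} + 17408\right) \left(12275 + Y{\left(94 \right)}\right) = \left(36 + 17408\right) \left(12275 - 268\right) = 17444 \left(12275 - 268\right) = 17444 \cdot 12007 = 209450108$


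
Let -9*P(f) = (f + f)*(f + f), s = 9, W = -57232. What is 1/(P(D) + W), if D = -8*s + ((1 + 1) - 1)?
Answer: -9/535252 ≈ -1.6815e-5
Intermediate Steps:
D = -71 (D = -8*9 + ((1 + 1) - 1) = -72 + (2 - 1) = -72 + 1 = -71)
P(f) = -4*f²/9 (P(f) = -(f + f)*(f + f)/9 = -2*f*2*f/9 = -4*f²/9)
1/(P(D) + W) = 1/(-4/9*(-71)² - 57232) = 1/(-4/9*5041 - 57232) = 1/(-20164/9 - 57232) = 1/(-535252/9) = -9/535252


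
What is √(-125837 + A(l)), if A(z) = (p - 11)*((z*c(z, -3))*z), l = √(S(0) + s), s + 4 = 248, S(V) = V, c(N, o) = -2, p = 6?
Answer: I*√123397 ≈ 351.28*I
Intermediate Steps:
s = 244 (s = -4 + 248 = 244)
l = 2*√61 (l = √(0 + 244) = √244 = 2*√61 ≈ 15.620)
A(z) = 10*z² (A(z) = (6 - 11)*((z*(-2))*z) = -5*(-2*z)*z = -(-10)*z² = 10*z²)
√(-125837 + A(l)) = √(-125837 + 10*(2*√61)²) = √(-125837 + 10*244) = √(-125837 + 2440) = √(-123397) = I*√123397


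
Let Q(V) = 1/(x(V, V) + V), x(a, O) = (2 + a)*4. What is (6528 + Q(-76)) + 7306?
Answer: 5146247/372 ≈ 13834.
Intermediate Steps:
x(a, O) = 8 + 4*a
Q(V) = 1/(8 + 5*V) (Q(V) = 1/((8 + 4*V) + V) = 1/(8 + 5*V))
(6528 + Q(-76)) + 7306 = (6528 + 1/(8 + 5*(-76))) + 7306 = (6528 + 1/(8 - 380)) + 7306 = (6528 + 1/(-372)) + 7306 = (6528 - 1/372) + 7306 = 2428415/372 + 7306 = 5146247/372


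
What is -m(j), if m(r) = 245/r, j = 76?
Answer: -245/76 ≈ -3.2237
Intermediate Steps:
-m(j) = -245/76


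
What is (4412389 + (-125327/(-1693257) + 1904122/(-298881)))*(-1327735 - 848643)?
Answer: -147270156403837093506836/15335828649 ≈ -9.6030e+12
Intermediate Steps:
(4412389 + (-125327/(-1693257) + 1904122/(-298881)))*(-1327735 - 848643) = (4412389 + (-125327*(-1/1693257) + 1904122*(-1/298881)))*(-2176378) = (4412389 + (125327/1693257 - 173102/27171))*(-2176378) = (4412389 - 96566971099/15335828649)*(-2176378) = (67667545069761362/15335828649)*(-2176378) = -147270156403837093506836/15335828649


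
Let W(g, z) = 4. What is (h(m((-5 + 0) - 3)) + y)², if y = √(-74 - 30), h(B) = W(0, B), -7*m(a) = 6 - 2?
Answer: -88 + 16*I*√26 ≈ -88.0 + 81.584*I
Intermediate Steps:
m(a) = -4/7 (m(a) = -(6 - 2)/7 = -⅐*4 = -4/7)
h(B) = 4
y = 2*I*√26 (y = √(-104) = 2*I*√26 ≈ 10.198*I)
(h(m((-5 + 0) - 3)) + y)² = (4 + 2*I*√26)²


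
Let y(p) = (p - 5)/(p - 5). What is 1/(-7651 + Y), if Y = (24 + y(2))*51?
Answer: -1/6376 ≈ -0.00015684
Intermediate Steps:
y(p) = 1 (y(p) = (-5 + p)/(-5 + p) = 1)
Y = 1275 (Y = (24 + 1)*51 = 25*51 = 1275)
1/(-7651 + Y) = 1/(-7651 + 1275) = 1/(-6376) = -1/6376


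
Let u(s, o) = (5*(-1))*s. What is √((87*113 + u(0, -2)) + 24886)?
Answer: √34717 ≈ 186.32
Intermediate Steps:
u(s, o) = -5*s
√((87*113 + u(0, -2)) + 24886) = √((87*113 - 5*0) + 24886) = √((9831 + 0) + 24886) = √(9831 + 24886) = √34717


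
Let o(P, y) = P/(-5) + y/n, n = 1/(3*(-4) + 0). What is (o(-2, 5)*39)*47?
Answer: -546234/5 ≈ -1.0925e+5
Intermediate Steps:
n = -1/12 (n = 1/(-12 + 0) = 1/(-12) = -1/12 ≈ -0.083333)
o(P, y) = -12*y - P/5 (o(P, y) = P/(-5) + y/(-1/12) = P*(-⅕) + y*(-12) = -P/5 - 12*y = -12*y - P/5)
(o(-2, 5)*39)*47 = ((-12*5 - ⅕*(-2))*39)*47 = ((-60 + ⅖)*39)*47 = -298/5*39*47 = -11622/5*47 = -546234/5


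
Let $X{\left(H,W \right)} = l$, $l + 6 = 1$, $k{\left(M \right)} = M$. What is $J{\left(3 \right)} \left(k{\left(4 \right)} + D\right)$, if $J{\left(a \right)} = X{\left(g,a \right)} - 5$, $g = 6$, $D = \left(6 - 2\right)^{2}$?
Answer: $-200$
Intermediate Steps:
$D = 16$ ($D = 4^{2} = 16$)
$l = -5$ ($l = -6 + 1 = -5$)
$X{\left(H,W \right)} = -5$
$J{\left(a \right)} = -10$ ($J{\left(a \right)} = -5 - 5 = -10$)
$J{\left(3 \right)} \left(k{\left(4 \right)} + D\right) = - 10 \left(4 + 16\right) = \left(-10\right) 20 = -200$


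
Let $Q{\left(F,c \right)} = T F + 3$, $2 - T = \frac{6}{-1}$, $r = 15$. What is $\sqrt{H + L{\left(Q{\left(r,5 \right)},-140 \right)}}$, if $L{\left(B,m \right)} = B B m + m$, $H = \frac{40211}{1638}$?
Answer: $\frac{i \sqrt{631461992798}}{546} \approx 1455.4 i$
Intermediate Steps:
$T = 8$ ($T = 2 - \frac{6}{-1} = 2 - 6 \left(-1\right) = 2 - -6 = 2 + 6 = 8$)
$Q{\left(F,c \right)} = 3 + 8 F$ ($Q{\left(F,c \right)} = 8 F + 3 = 3 + 8 F$)
$H = \frac{40211}{1638}$ ($H = 40211 \cdot \frac{1}{1638} = \frac{40211}{1638} \approx 24.549$)
$L{\left(B,m \right)} = m + m B^{2}$ ($L{\left(B,m \right)} = B^{2} m + m = m B^{2} + m = m + m B^{2}$)
$\sqrt{H + L{\left(Q{\left(r,5 \right)},-140 \right)}} = \sqrt{\frac{40211}{1638} - 140 \left(1 + \left(3 + 8 \cdot 15\right)^{2}\right)} = \sqrt{\frac{40211}{1638} - 140 \left(1 + \left(3 + 120\right)^{2}\right)} = \sqrt{\frac{40211}{1638} - 140 \left(1 + 123^{2}\right)} = \sqrt{\frac{40211}{1638} - 140 \left(1 + 15129\right)} = \sqrt{\frac{40211}{1638} - 2118200} = \sqrt{- \frac{3469571389}{1638}} = \frac{i \sqrt{631461992798}}{546}$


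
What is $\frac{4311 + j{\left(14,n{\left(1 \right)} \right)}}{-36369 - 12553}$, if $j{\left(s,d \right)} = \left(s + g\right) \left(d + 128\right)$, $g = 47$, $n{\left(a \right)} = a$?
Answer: $- \frac{6090}{24461} \approx -0.24897$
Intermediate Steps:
$j{\left(s,d \right)} = \left(47 + s\right) \left(128 + d\right)$ ($j{\left(s,d \right)} = \left(s + 47\right) \left(d + 128\right) = \left(47 + s\right) \left(128 + d\right)$)
$\frac{4311 + j{\left(14,n{\left(1 \right)} \right)}}{-36369 - 12553} = \frac{4311 + \left(6016 + 47 \cdot 1 + 128 \cdot 14 + 1 \cdot 14\right)}{-36369 - 12553} = \frac{4311 + \left(6016 + 47 + 1792 + 14\right)}{-36369 - 12553} = \frac{4311 + 7869}{-36369 - 12553} = \frac{12180}{-48922} = 12180 \left(- \frac{1}{48922}\right) = - \frac{6090}{24461}$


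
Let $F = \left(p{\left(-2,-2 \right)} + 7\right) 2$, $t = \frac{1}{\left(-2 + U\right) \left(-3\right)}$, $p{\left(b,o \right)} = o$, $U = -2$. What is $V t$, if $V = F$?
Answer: $\frac{5}{6} \approx 0.83333$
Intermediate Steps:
$t = \frac{1}{12}$ ($t = \frac{1}{\left(-2 - 2\right) \left(-3\right)} = \frac{1}{\left(-4\right) \left(-3\right)} = \frac{1}{12} \approx 0.083333$)
$F = 10$ ($F = \left(-2 + 7\right) 2 = 5 \cdot 2 = 10$)
$V = 10$
$V t = 10 \cdot \frac{1}{12} = \frac{5}{6}$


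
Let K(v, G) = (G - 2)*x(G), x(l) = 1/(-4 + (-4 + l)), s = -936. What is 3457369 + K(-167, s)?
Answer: 1631878637/472 ≈ 3.4574e+6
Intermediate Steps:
x(l) = 1/(-8 + l)
K(v, G) = (-2 + G)/(-8 + G) (K(v, G) = (G - 2)/(-8 + G) = (-2 + G)/(-8 + G))
3457369 + K(-167, s) = 3457369 + (-2 - 936)/(-8 - 936) = 3457369 - 938/(-944) = 3457369 - 1/944*(-938) = 3457369 + 469/472 = 1631878637/472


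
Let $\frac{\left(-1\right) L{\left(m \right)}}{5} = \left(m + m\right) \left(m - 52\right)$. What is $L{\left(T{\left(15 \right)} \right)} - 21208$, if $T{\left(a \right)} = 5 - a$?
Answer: $-27408$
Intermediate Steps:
$L{\left(m \right)} = - 10 m \left(-52 + m\right)$ ($L{\left(m \right)} = - 5 \left(m + m\right) \left(m - 52\right) = - 5 \cdot 2 m \left(-52 + m\right) = - 10 m \left(-52 + m\right)$)
$L{\left(T{\left(15 \right)} \right)} - 21208 = 10 \left(5 - 15\right) \left(52 - \left(5 - 15\right)\right) - 21208 = 10 \left(-10\right) \left(52 - -10\right) - 21208 = 10 \left(-10\right) \left(52 + 10\right) - 21208 = 10 \left(-10\right) 62 - 21208 = -6200 - 21208 = -27408$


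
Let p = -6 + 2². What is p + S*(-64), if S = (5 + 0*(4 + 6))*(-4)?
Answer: 1278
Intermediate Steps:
p = -2 (p = -6 + 4 = -2)
S = -20 (S = (5 + 0*10)*(-4) = (5 + 0)*(-4) = 5*(-4) = -20)
p + S*(-64) = -2 - 20*(-64) = -2 + 1280 = 1278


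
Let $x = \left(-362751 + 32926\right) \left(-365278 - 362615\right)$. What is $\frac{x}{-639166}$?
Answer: $- \frac{240077308725}{639166} \approx -3.7561 \cdot 10^{5}$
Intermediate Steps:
$x = 240077308725$ ($x = \left(-329825\right) \left(-727893\right) = 240077308725$)
$\frac{x}{-639166} = \frac{240077308725}{-639166} = 240077308725 \left(- \frac{1}{639166}\right) = - \frac{240077308725}{639166}$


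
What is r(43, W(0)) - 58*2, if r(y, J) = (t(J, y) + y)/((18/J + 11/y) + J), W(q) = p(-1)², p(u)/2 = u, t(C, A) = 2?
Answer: -27826/251 ≈ -110.86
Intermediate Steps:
p(u) = 2*u
W(q) = 4 (W(q) = (2*(-1))² = (-2)² = 4)
r(y, J) = (2 + y)/(J + 11/y + 18/J) (r(y, J) = (2 + y)/((18/J + 11/y) + J) = (2 + y)/((11/y + 18/J) + J) = (2 + y)/(J + 11/y + 18/J))
r(43, W(0)) - 58*2 = 4*43*(2 + 43)/(11*4 + 18*43 + 43*4²) - 58*2 = 4*43*45/(44 + 774 + 43*16) - 116 = 4*43*45/(44 + 774 + 688) - 116 = 4*43*45/1506 - 116 = 4*43*(1/1506)*45 - 116 = 1290/251 - 116 = -27826/251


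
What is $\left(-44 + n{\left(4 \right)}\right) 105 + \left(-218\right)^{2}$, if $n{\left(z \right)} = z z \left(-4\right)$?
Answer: $36184$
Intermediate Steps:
$n{\left(z \right)} = - 4 z^{2}$ ($n{\left(z \right)} = z^{2} \left(-4\right) = - 4 z^{2}$)
$\left(-44 + n{\left(4 \right)}\right) 105 + \left(-218\right)^{2} = \left(-44 - 4 \cdot 4^{2}\right) 105 + \left(-218\right)^{2} = \left(-44 - 64\right) 105 + 47524 = \left(-108\right) 105 + 47524 = -11340 + 47524 = 36184$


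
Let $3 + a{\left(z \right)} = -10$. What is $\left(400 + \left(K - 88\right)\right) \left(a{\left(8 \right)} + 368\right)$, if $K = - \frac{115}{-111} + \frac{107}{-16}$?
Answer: $\frac{193146625}{1776} \approx 1.0875 \cdot 10^{5}$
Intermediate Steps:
$K = - \frac{10037}{1776}$ ($K = \left(-115\right) \left(- \frac{1}{111}\right) + 107 \left(- \frac{1}{16}\right) = \frac{115}{111} - \frac{107}{16} = - \frac{10037}{1776} \approx -5.6515$)
$a{\left(z \right)} = -13$ ($a{\left(z \right)} = -3 - 10 = -13$)
$\left(400 + \left(K - 88\right)\right) \left(a{\left(8 \right)} + 368\right) = \left(400 - \frac{166325}{1776}\right) \left(-13 + 368\right) = \left(400 - \frac{166325}{1776}\right) 355 = \frac{544075}{1776} \cdot 355 = \frac{193146625}{1776}$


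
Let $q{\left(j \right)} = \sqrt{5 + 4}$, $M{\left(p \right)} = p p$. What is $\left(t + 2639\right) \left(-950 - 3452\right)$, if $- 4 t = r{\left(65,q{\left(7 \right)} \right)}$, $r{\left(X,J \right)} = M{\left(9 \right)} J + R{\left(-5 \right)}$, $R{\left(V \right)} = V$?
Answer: $-11354959$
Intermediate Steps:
$M{\left(p \right)} = p^{2}$
$q{\left(j \right)} = 3$ ($q{\left(j \right)} = \sqrt{9} = 3$)
$r{\left(X,J \right)} = -5 + 81 J$ ($r{\left(X,J \right)} = 9^{2} J - 5 = 81 J - 5 = -5 + 81 J$)
$t = - \frac{119}{2}$ ($t = - \frac{-5 + 81 \cdot 3}{4} = - \frac{-5 + 243}{4} = \left(- \frac{1}{4}\right) 238 = - \frac{119}{2} \approx -59.5$)
$\left(t + 2639\right) \left(-950 - 3452\right) = \left(- \frac{119}{2} + 2639\right) \left(-950 - 3452\right) = \frac{5159}{2} \left(-4402\right) = -11354959$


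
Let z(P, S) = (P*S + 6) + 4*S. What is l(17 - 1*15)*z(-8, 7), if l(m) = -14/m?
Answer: 154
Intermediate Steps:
z(P, S) = 6 + 4*S + P*S (z(P, S) = (6 + P*S) + 4*S = 6 + 4*S + P*S)
l(17 - 1*15)*z(-8, 7) = (-14/(17 - 1*15))*(6 + 4*7 - 8*7) = (-14/(17 - 15))*(6 + 28 - 56) = -14/2*(-22) = -14*1/2*(-22) = -7*(-22) = 154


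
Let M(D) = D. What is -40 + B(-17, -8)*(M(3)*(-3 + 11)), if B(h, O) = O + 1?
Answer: -208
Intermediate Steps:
B(h, O) = 1 + O
-40 + B(-17, -8)*(M(3)*(-3 + 11)) = -40 + (1 - 8)*(3*(-3 + 11)) = -40 - 21*8 = -40 - 7*24 = -40 - 168 = -208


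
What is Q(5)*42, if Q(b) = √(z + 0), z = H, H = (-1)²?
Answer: 42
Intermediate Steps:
H = 1
z = 1
Q(b) = 1 (Q(b) = √(1 + 0) = √1 = 1)
Q(5)*42 = 1*42 = 42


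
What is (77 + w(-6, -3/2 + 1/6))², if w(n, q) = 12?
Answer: 7921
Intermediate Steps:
(77 + w(-6, -3/2 + 1/6))² = (77 + 12)² = 89² = 7921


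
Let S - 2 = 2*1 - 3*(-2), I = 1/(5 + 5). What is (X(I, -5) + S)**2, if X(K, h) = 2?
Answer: 144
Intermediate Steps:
I = 1/10 ≈ 0.10000
S = 10 (S = 2 + (2*1 - 3*(-2)) = 2 + (2 + 6) = 2 + 8 = 10)
(X(I, -5) + S)**2 = (2 + 10)**2 = 12**2 = 144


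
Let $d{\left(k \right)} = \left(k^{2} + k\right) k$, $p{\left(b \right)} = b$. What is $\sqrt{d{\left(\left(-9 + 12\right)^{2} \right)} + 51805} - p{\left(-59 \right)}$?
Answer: $59 + \sqrt{52615} \approx 288.38$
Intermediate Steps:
$d{\left(k \right)} = k \left(k + k^{2}\right)$ ($d{\left(k \right)} = \left(k + k^{2}\right) k = k \left(k + k^{2}\right)$)
$\sqrt{d{\left(\left(-9 + 12\right)^{2} \right)} + 51805} - p{\left(-59 \right)} = \sqrt{\left(\left(-9 + 12\right)^{2}\right)^{2} \left(1 + \left(-9 + 12\right)^{2}\right) + 51805} - -59 = \sqrt{\left(3^{2}\right)^{2} \left(1 + 3^{2}\right) + 51805} + 59 = \sqrt{9^{2} \left(1 + 9\right) + 51805} + 59 = \sqrt{81 \cdot 10 + 51805} + 59 = \sqrt{810 + 51805} + 59 = \sqrt{52615} + 59 = 59 + \sqrt{52615}$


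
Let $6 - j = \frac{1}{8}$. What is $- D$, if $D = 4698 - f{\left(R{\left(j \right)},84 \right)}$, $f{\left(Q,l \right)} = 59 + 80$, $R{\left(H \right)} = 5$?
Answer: $-4559$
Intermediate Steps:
$j = \frac{47}{8}$ ($j = 6 - \frac{1}{8} = \frac{47}{8} \approx 5.875$)
$f{\left(Q,l \right)} = 139$
$D = 4559$ ($D = 4698 - 139 = 4559$)
$- D = \left(-1\right) 4559 = -4559$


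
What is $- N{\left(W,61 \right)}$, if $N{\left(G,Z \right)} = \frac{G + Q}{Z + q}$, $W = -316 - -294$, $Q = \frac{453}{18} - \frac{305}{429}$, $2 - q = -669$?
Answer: $- \frac{2107}{628056} \approx -0.0033548$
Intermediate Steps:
$q = 671$ ($q = 2 - -669 = 2 + 669 = 671$)
$Q = \frac{20983}{858}$ ($Q = 453 \cdot \frac{1}{18} - \frac{305}{429} = \frac{151}{6} - \frac{305}{429} = \frac{20983}{858} \approx 24.456$)
$W = -22$ ($W = -316 + 294 = -22$)
$N{\left(G,Z \right)} = \frac{\frac{20983}{858} + G}{671 + Z}$ ($N{\left(G,Z \right)} = \frac{G + \frac{20983}{858}}{Z + 671} = \frac{\frac{20983}{858} + G}{671 + Z}$)
$- N{\left(W,61 \right)} = - \frac{\frac{20983}{858} - 22}{671 + 61} = - \frac{2107}{732 \cdot 858} = \left(-1\right) \frac{2107}{628056} = - \frac{2107}{628056}$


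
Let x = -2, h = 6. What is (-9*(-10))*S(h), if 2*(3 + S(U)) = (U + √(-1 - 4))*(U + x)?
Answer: 810 + 180*I*√5 ≈ 810.0 + 402.49*I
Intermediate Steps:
S(U) = -3 + (-2 + U)*(U + I*√5)/2 (S(U) = -3 + ((U + √(-1 - 4))*(U - 2))/2 = -3 + ((U + √(-5))*(-2 + U))/2 = -3 + ((U + I*√5)*(-2 + U))/2 = -3 + ((-2 + U)*(U + I*√5))/2 = -3 + (-2 + U)*(U + I*√5)/2)
(-9*(-10))*S(h) = (-9*(-10))*(-3 + (½)*6² - 1*6 - I*√5 + (½)*I*6*√5) = 90*(-3 + (½)*36 - 6 - I*√5 + 3*I*√5) = 90*(-3 + 18 - 6 - I*√5 + 3*I*√5) = 90*(9 + 2*I*√5) = 810 + 180*I*√5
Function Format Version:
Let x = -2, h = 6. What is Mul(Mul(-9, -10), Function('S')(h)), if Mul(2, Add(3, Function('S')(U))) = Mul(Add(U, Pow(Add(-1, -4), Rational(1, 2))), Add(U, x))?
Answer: Add(810, Mul(180, I, Pow(5, Rational(1, 2)))) ≈ Add(810.00, Mul(402.49, I))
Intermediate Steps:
Function('S')(U) = Add(-3, Mul(Rational(1, 2), Add(-2, U), Add(U, Mul(I, Pow(5, Rational(1, 2)))))) (Function('S')(U) = Add(-3, Mul(Rational(1, 2), Mul(Add(U, Pow(Add(-1, -4), Rational(1, 2))), Add(U, -2)))) = Add(-3, Mul(Rational(1, 2), Mul(Add(U, Pow(-5, Rational(1, 2))), Add(-2, U)))) = Add(-3, Mul(Rational(1, 2), Mul(Add(U, Mul(I, Pow(5, Rational(1, 2)))), Add(-2, U)))) = Add(-3, Mul(Rational(1, 2), Mul(Add(-2, U), Add(U, Mul(I, Pow(5, Rational(1, 2))))))) = Add(-3, Mul(Rational(1, 2), Add(-2, U), Add(U, Mul(I, Pow(5, Rational(1, 2)))))))
Mul(Mul(-9, -10), Function('S')(h)) = Mul(Mul(-9, -10), Add(-3, Mul(Rational(1, 2), Pow(6, 2)), Mul(-1, 6), Mul(-1, I, Pow(5, Rational(1, 2))), Mul(Rational(1, 2), I, 6, Pow(5, Rational(1, 2))))) = Mul(90, Add(-3, Mul(Rational(1, 2), 36), -6, Mul(-1, I, Pow(5, Rational(1, 2))), Mul(3, I, Pow(5, Rational(1, 2))))) = Mul(90, Add(-3, 18, -6, Mul(-1, I, Pow(5, Rational(1, 2))), Mul(3, I, Pow(5, Rational(1, 2))))) = Mul(90, Add(9, Mul(2, I, Pow(5, Rational(1, 2))))) = Add(810, Mul(180, I, Pow(5, Rational(1, 2))))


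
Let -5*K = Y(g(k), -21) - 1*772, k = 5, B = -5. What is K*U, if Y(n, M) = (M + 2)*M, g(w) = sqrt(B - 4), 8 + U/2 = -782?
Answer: -117868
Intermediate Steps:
U = -1580 (U = -16 + 2*(-782) = -16 - 1564 = -1580)
g(w) = 3*I (g(w) = sqrt(-5 - 4) = sqrt(-9) = 3*I)
Y(n, M) = M*(2 + M) (Y(n, M) = (2 + M)*M = M*(2 + M))
K = 373/5 (K = -(-21*(2 - 21) - 1*772)/5 = -(-21*(-19) - 772)/5 = -(399 - 772)/5 = -1/5*(-373) = 373/5 ≈ 74.600)
K*U = (373/5)*(-1580) = -117868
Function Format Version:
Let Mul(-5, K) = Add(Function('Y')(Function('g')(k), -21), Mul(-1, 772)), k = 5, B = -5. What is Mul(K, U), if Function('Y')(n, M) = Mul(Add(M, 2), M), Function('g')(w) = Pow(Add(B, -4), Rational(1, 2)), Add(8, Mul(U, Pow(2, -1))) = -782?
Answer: -117868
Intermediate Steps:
U = -1580 (U = Add(-16, Mul(2, -782)) = Add(-16, -1564) = -1580)
Function('g')(w) = Mul(3, I) (Function('g')(w) = Pow(Add(-5, -4), Rational(1, 2)) = Pow(-9, Rational(1, 2)) = Mul(3, I))
Function('Y')(n, M) = Mul(M, Add(2, M)) (Function('Y')(n, M) = Mul(Add(2, M), M) = Mul(M, Add(2, M)))
K = Rational(373, 5) (K = Mul(Rational(-1, 5), Add(Mul(-21, Add(2, -21)), Mul(-1, 772))) = Mul(Rational(-1, 5), Add(Mul(-21, -19), -772)) = Mul(Rational(-1, 5), Add(399, -772)) = Mul(Rational(-1, 5), -373) = Rational(373, 5) ≈ 74.600)
Mul(K, U) = Mul(Rational(373, 5), -1580) = -117868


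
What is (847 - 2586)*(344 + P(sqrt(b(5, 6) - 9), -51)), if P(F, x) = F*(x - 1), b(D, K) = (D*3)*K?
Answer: 215636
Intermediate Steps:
b(D, K) = 3*D*K (b(D, K) = (3*D)*K = 3*D*K)
P(F, x) = F*(-1 + x)
(847 - 2586)*(344 + P(sqrt(b(5, 6) - 9), -51)) = (847 - 2586)*(344 + sqrt(3*5*6 - 9)*(-1 - 51)) = -1739*(344 + sqrt(90 - 9)*(-52)) = -1739*(344 + sqrt(81)*(-52)) = -1739*(344 + 9*(-52)) = -1739*(344 - 468) = -1739*(-124) = 215636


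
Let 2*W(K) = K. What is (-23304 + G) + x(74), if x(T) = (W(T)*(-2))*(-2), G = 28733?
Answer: 5577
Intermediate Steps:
W(K) = K/2
x(T) = 2*T (x(T) = ((T/2)*(-2))*(-2) = -T*(-2) = 2*T)
(-23304 + G) + x(74) = (-23304 + 28733) + 2*74 = 5429 + 148 = 5577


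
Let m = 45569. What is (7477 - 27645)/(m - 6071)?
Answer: -10084/19749 ≈ -0.51061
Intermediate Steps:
(7477 - 27645)/(m - 6071) = (7477 - 27645)/(45569 - 6071) = -20168/39498 = -20168*1/39498 = -10084/19749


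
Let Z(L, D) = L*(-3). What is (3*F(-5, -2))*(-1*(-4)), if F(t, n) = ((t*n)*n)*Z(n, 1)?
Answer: -1440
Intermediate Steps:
Z(L, D) = -3*L
F(t, n) = -3*t*n**3 (F(t, n) = ((t*n)*n)*(-3*n) = ((n*t)*n)*(-3*n) = (t*n**2)*(-3*n) = -3*t*n**3)
(3*F(-5, -2))*(-1*(-4)) = (3*(-3*(-5)*(-2)**3))*(-1*(-4)) = (3*(-3*(-5)*(-8)))*4 = (3*(-120))*4 = -360*4 = -1440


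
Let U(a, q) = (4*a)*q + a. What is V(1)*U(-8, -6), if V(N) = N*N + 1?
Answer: 368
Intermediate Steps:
V(N) = 1 + N² (V(N) = N² + 1 = 1 + N²)
U(a, q) = a + 4*a*q (U(a, q) = 4*a*q + a = a + 4*a*q)
V(1)*U(-8, -6) = (1 + 1²)*(-8*(1 + 4*(-6))) = (1 + 1)*(-8*(1 - 24)) = 2*(-8*(-23)) = 2*184 = 368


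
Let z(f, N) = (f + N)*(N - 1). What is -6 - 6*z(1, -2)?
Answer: -24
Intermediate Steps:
z(f, N) = (-1 + N)*(N + f) (z(f, N) = (N + f)*(-1 + N) = (-1 + N)*(N + f))
-6 - 6*z(1, -2) = -6 - 6*((-2)**2 - 1*(-2) - 1*1 - 2*1) = -6 - 6*(4 + 2 - 1 - 2) = -6 - 6*3 = -6 - 18 = -24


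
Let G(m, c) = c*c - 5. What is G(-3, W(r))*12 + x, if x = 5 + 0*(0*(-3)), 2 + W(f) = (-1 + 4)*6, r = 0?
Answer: 3017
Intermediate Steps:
W(f) = 16 (W(f) = -2 + (-1 + 4)*6 = -2 + 3*6 = -2 + 18 = 16)
G(m, c) = -5 + c² (G(m, c) = c² - 5 = -5 + c²)
x = 5 (x = 5 + 0*0 = 5 + 0 = 5)
G(-3, W(r))*12 + x = (-5 + 16²)*12 + 5 = (-5 + 256)*12 + 5 = 251*12 + 5 = 3012 + 5 = 3017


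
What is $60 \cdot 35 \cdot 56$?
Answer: $117600$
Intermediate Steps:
$60 \cdot 35 \cdot 56 = 2100 \cdot 56 = 117600$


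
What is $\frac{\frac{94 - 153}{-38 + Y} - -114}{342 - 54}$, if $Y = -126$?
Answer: $\frac{18755}{47232} \approx 0.39708$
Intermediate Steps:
$\frac{\frac{94 - 153}{-38 + Y} - -114}{342 - 54} = \frac{\frac{94 - 153}{-38 - 126} - -114}{342 - 54} = \frac{- \frac{59}{-164} + 114}{288} = \left(\left(-59\right) \left(- \frac{1}{164}\right) + 114\right) \frac{1}{288} = \left(\frac{59}{164} + 114\right) \frac{1}{288} = \frac{18755}{164} \cdot \frac{1}{288} = \frac{18755}{47232}$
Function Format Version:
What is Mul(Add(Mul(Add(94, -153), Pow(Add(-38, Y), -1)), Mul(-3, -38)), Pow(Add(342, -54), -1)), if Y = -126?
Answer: Rational(18755, 47232) ≈ 0.39708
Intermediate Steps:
Mul(Add(Mul(Add(94, -153), Pow(Add(-38, Y), -1)), Mul(-3, -38)), Pow(Add(342, -54), -1)) = Mul(Add(Mul(Add(94, -153), Pow(Add(-38, -126), -1)), Mul(-3, -38)), Pow(Add(342, -54), -1)) = Mul(Add(Mul(-59, Pow(-164, -1)), 114), Pow(288, -1)) = Mul(Add(Mul(-59, Rational(-1, 164)), 114), Rational(1, 288)) = Mul(Add(Rational(59, 164), 114), Rational(1, 288)) = Mul(Rational(18755, 164), Rational(1, 288)) = Rational(18755, 47232)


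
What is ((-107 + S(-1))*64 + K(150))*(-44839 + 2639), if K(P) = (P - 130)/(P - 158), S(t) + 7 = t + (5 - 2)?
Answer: 302595100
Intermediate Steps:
S(t) = -4 + t (S(t) = -7 + (t + (5 - 2)) = -7 + (t + 3) = -7 + (3 + t) = -4 + t)
K(P) = (-130 + P)/(-158 + P)
((-107 + S(-1))*64 + K(150))*(-44839 + 2639) = ((-107 + (-4 - 1))*64 + (-130 + 150)/(-158 + 150))*(-44839 + 2639) = ((-107 - 5)*64 + 20/(-8))*(-42200) = (-112*64 - ⅛*20)*(-42200) = (-7168 - 5/2)*(-42200) = -14341/2*(-42200) = 302595100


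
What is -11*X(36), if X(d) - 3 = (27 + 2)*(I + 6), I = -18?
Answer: 3795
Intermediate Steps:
X(d) = -345 (X(d) = 3 + (27 + 2)*(-18 + 6) = 3 + 29*(-12) = 3 - 348 = -345)
-11*X(36) = -11*(-345) = 3795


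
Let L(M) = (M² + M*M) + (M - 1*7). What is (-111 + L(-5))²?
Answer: 5329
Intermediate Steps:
L(M) = -7 + M + 2*M² (L(M) = (M² + M²) + (M - 7) = 2*M² + (-7 + M) = -7 + M + 2*M²)
(-111 + L(-5))² = (-111 + (-7 - 5 + 2*(-5)²))² = (-111 + (-7 - 5 + 2*25))² = (-111 + (-7 - 5 + 50))² = (-111 + 38)² = (-73)² = 5329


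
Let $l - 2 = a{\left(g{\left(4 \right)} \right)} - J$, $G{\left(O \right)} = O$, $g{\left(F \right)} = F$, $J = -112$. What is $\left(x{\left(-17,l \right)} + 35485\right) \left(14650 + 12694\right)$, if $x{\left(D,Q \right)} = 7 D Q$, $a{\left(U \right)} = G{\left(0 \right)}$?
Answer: $599353136$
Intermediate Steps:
$a{\left(U \right)} = 0$
$l = 114$ ($l = 2 + \left(0 - -112\right) = 2 + \left(0 + 112\right) = 2 + 112 = 114$)
$x{\left(D,Q \right)} = 7 D Q$
$\left(x{\left(-17,l \right)} + 35485\right) \left(14650 + 12694\right) = \left(7 \left(-17\right) 114 + 35485\right) \left(14650 + 12694\right) = \left(-13566 + 35485\right) 27344 = 21919 \cdot 27344 = 599353136$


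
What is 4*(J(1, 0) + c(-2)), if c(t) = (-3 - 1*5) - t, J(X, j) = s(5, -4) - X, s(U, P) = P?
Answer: -44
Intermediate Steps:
J(X, j) = -4 - X
c(t) = -8 - t (c(t) = (-3 - 5) - t = -8 - t)
4*(J(1, 0) + c(-2)) = 4*((-4 - 1*1) + (-8 - 1*(-2))) = 4*((-4 - 1) + (-8 + 2)) = 4*(-5 - 6) = 4*(-11) = -44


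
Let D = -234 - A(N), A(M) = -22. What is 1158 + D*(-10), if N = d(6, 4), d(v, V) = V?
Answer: 3278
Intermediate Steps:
N = 4
D = -212 (D = -234 - 1*(-22) = -234 + 22 = -212)
1158 + D*(-10) = 1158 - 212*(-10) = 1158 + 2120 = 3278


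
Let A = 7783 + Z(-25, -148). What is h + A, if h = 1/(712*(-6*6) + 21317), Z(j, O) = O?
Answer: 32945024/4315 ≈ 7635.0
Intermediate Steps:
h = -1/4315 (h = 1/(712*(-36) + 21317) = 1/(-25632 + 21317) = 1/(-4315) = -1/4315 ≈ -0.00023175)
A = 7635 (A = 7783 - 148 = 7635)
h + A = -1/4315 + 7635 = 32945024/4315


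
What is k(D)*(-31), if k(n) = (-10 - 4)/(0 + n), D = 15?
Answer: 434/15 ≈ 28.933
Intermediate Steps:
k(n) = -14/n
k(D)*(-31) = -14/15*(-31) = 434/15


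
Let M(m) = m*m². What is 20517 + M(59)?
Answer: 225896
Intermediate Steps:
M(m) = m³
20517 + M(59) = 20517 + 59³ = 20517 + 205379 = 225896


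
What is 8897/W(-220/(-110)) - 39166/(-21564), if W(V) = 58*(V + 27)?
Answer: 32216515/4533831 ≈ 7.1058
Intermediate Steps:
W(V) = 1566 + 58*V (W(V) = 58*(27 + V) = 1566 + 58*V)
8897/W(-220/(-110)) - 39166/(-21564) = 8897/(1566 + 58*(-220/(-110))) - 39166/(-21564) = 8897/(1566 + 58*(-220*(-1/110))) - 39166*(-1/21564) = 8897/(1566 + 58*2) + 19583/10782 = 8897/(1566 + 116) + 19583/10782 = 8897/1682 + 19583/10782 = 32216515/4533831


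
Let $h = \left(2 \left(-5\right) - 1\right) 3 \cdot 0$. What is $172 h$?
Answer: $0$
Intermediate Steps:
$h = 0$ ($h = \left(-10 - 1\right) 3 \cdot 0 = \left(-11\right) 3 \cdot 0 = \left(-33\right) 0 = 0$)
$172 h = 172 \cdot 0 = 0$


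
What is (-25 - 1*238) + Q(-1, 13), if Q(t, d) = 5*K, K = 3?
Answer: -248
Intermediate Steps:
Q(t, d) = 15 (Q(t, d) = 5*3 = 15)
(-25 - 1*238) + Q(-1, 13) = (-25 - 1*238) + 15 = (-25 - 238) + 15 = -263 + 15 = -248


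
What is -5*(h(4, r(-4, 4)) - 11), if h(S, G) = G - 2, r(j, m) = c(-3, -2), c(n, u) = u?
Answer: 75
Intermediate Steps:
r(j, m) = -2
h(S, G) = -2 + G
-5*(h(4, r(-4, 4)) - 11) = -5*((-2 - 2) - 11) = -5*(-4 - 11) = -5*(-15) = 75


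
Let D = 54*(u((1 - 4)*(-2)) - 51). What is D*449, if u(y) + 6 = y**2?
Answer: -509166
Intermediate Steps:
u(y) = -6 + y**2
D = -1134 (D = 54*((-6 + ((1 - 4)*(-2))**2) - 51) = 54*((-6 + (-3*(-2))**2) - 51) = 54*((-6 + 6**2) - 51) = 54*((-6 + 36) - 51) = 54*(30 - 51) = 54*(-21) = -1134)
D*449 = -1134*449 = -509166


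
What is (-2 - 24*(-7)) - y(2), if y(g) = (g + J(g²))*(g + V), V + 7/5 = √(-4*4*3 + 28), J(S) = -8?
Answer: 848/5 + 12*I*√5 ≈ 169.6 + 26.833*I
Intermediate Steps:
V = -7/5 + 2*I*√5 (V = -7/5 + √(-4*4*3 + 28) = -7/5 + √(-16*3 + 28) = -7/5 + √(-48 + 28) = -7/5 + √(-20) = -7/5 + 2*I*√5 ≈ -1.4 + 4.4721*I)
y(g) = (-8 + g)*(-7/5 + g + 2*I*√5) (y(g) = (g - 8)*(g + (-7/5 + 2*I*√5)) = (-8 + g)*(-7/5 + g + 2*I*√5))
(-2 - 24*(-7)) - y(2) = (-2 - 24*(-7)) - (56/5 + 2² - 47/5*2 - 16*I*√5 + 2*I*2*√5) = (-2 + 168) - (56/5 + 4 - 94/5 - 16*I*√5 + 4*I*√5) = 166 - (-18/5 - 12*I*√5) = 166 + (18/5 + 12*I*√5) = 848/5 + 12*I*√5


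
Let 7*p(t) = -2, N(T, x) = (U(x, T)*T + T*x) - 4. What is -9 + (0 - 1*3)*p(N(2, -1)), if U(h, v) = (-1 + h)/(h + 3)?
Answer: -57/7 ≈ -8.1429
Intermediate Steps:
U(h, v) = (-1 + h)/(3 + h)
N(T, x) = -4 + T*x + T*(-1 + x)/(3 + x) (N(T, x) = (((-1 + x)/(3 + x))*T + T*x) - 4 = (T*(-1 + x)/(3 + x) + T*x) - 4 = (T*x + T*(-1 + x)/(3 + x)) - 4 = -4 + T*x + T*(-1 + x)/(3 + x))
p(t) = -2/7 (p(t) = (1/7)*(-2) = -2/7)
-9 + (0 - 1*3)*p(N(2, -1)) = -9 + (0 - 1*3)*(-2/7) = -9 + (0 - 3)*(-2/7) = -9 - 3*(-2/7) = -9 + 6/7 = -57/7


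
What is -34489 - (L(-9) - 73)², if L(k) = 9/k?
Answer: -39965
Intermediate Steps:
-34489 - (L(-9) - 73)² = -34489 - (9/(-9) - 73)² = -34489 - (9*(-⅑) - 73)² = -34489 - (-1 - 73)² = -34489 - 1*(-74)² = -34489 - 1*5476 = -34489 - 5476 = -39965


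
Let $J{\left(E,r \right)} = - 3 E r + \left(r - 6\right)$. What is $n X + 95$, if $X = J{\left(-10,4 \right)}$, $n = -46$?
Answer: $-5333$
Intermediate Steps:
$J{\left(E,r \right)} = -6 + r - 3 E r$ ($J{\left(E,r \right)} = - 3 E r + \left(r - 6\right) = - 3 E r + \left(-6 + r\right) = -6 + r - 3 E r$)
$X = 118$ ($X = -6 + 4 - \left(-30\right) 4 = -6 + 4 + 120 = 118$)
$n X + 95 = \left(-46\right) 118 + 95 = -5428 + 95 = -5333$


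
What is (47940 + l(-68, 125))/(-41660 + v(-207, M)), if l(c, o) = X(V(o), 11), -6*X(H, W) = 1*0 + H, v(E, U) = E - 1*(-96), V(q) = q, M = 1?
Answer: -287515/250626 ≈ -1.1472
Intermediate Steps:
v(E, U) = 96 + E (v(E, U) = E + 96 = 96 + E)
X(H, W) = -H/6 (X(H, W) = -(1*0 + H)/6 = -(0 + H)/6 = -H/6)
l(c, o) = -o/6
(47940 + l(-68, 125))/(-41660 + v(-207, M)) = (47940 - 1/6*125)/(-41660 + (96 - 207)) = (47940 - 125/6)/(-41660 - 111) = (287515/6)/(-41771) = (287515/6)*(-1/41771) = -287515/250626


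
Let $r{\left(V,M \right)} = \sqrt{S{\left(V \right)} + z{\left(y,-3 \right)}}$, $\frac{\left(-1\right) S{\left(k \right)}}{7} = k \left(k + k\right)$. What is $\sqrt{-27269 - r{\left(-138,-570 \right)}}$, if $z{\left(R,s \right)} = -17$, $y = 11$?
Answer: $\sqrt{-27269 - i \sqrt{266633}} \approx 1.563 - 165.14 i$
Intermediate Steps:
$S{\left(k \right)} = - 14 k^{2}$ ($S{\left(k \right)} = - 7 k \left(k + k\right) = - 7 k 2 k = - 7 \cdot 2 k^{2} = - 14 k^{2}$)
$r{\left(V,M \right)} = \sqrt{-17 - 14 V^{2}}$ ($r{\left(V,M \right)} = \sqrt{- 14 V^{2} - 17} = \sqrt{-17 - 14 V^{2}}$)
$\sqrt{-27269 - r{\left(-138,-570 \right)}} = \sqrt{-27269 - \sqrt{-17 - 14 \left(-138\right)^{2}}} = \sqrt{-27269 - \sqrt{-17 - 266616}} = \sqrt{-27269 - \sqrt{-266633}} = \sqrt{-27269 - i \sqrt{266633}}$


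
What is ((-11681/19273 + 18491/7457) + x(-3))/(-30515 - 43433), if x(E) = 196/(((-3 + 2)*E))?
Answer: -762544543/839030126718 ≈ -0.00090884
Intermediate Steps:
x(E) = -196/E (x(E) = 196/((-E)) = 196*(-1/E) = -196/E)
((-11681/19273 + 18491/7457) + x(-3))/(-30515 - 43433) = ((-11681/19273 + 18491/7457) - 196/(-3))/(-30515 - 43433) = ((-11681*1/19273 + 18491*(1/7457)) - 196*(-⅓))/(-73948) = ((-11681/19273 + 18491/7457) + 196/3)*(-1/73948) = (269271826/143718761 + 196/3)*(-1/73948) = (28976692634/431156283)*(-1/73948) = -762544543/839030126718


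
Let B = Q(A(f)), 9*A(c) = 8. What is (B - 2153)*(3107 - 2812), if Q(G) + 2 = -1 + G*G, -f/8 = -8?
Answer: -51498740/81 ≈ -6.3579e+5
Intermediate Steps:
f = 64 (f = -8*(-8) = 64)
A(c) = 8/9 (A(c) = (⅑)*8 = 8/9)
Q(G) = -3 + G² (Q(G) = -2 + (-1 + G*G) = -2 + (-1 + G²) = -3 + G²)
B = -179/81 (B = -3 + (8/9)² = -3 + 64/81 = -179/81 ≈ -2.2099)
(B - 2153)*(3107 - 2812) = (-179/81 - 2153)*(3107 - 2812) = -174572/81*295 = -51498740/81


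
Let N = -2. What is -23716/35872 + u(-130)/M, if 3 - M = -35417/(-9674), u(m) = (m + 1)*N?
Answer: -22421075411/57350360 ≈ -390.95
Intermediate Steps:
u(m) = -2 - 2*m (u(m) = (m + 1)*(-2) = (1 + m)*(-2) = -2 - 2*m)
M = -6395/9674 (M = 3 - (-35417)/(-9674) = 3 - (-35417)*(-1)/9674 = 3 - 1*35417/9674 = 3 - 35417/9674 = -6395/9674 ≈ -0.66105)
-23716/35872 + u(-130)/M = -23716/35872 + (-2 - 2*(-130))/(-6395/9674) = -23716*1/35872 + (-2 + 260)*(-9674/6395) = -5929/8968 + 258*(-9674/6395) = -5929/8968 - 2495892/6395 = -22421075411/57350360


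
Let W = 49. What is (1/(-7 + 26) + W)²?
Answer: 868624/361 ≈ 2406.2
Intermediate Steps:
(1/(-7 + 26) + W)² = (1/(-7 + 26) + 49)² = (1/19 + 49)² = (932/19)² = 868624/361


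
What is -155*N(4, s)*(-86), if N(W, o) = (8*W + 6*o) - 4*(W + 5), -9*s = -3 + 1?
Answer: -106640/3 ≈ -35547.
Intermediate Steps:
s = 2/9 (s = -(-3 + 1)/9 = -⅑*(-2) = 2/9 ≈ 0.22222)
N(W, o) = -20 + 4*W + 6*o (N(W, o) = (6*o + 8*W) - 4*(5 + W) = (6*o + 8*W) + (-20 - 4*W) = -20 + 4*W + 6*o)
-155*N(4, s)*(-86) = -155*(-20 + 4*4 + 6*(2/9))*(-86) = -155*(-20 + 16 + 4/3)*(-86) = -155*(-8/3)*(-86) = (1240/3)*(-86) = -106640/3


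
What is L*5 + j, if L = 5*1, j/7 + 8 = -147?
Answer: -1060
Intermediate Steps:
j = -1085 (j = -56 + 7*(-147) = -56 - 1029 = -1085)
L = 5
L*5 + j = 5*5 - 1085 = 25 - 1085 = -1060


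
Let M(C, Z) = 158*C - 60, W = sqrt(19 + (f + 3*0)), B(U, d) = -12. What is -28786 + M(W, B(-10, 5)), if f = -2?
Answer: -28846 + 158*sqrt(17) ≈ -28195.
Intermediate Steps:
W = sqrt(17) (W = sqrt(19 + (-2 + 3*0)) = sqrt(19 + (-2 + 0)) = sqrt(19 - 2) = sqrt(17) ≈ 4.1231)
M(C, Z) = -60 + 158*C
-28786 + M(W, B(-10, 5)) = -28786 + (-60 + 158*sqrt(17)) = -28846 + 158*sqrt(17)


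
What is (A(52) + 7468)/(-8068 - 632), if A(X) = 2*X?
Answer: -631/725 ≈ -0.87035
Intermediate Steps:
(A(52) + 7468)/(-8068 - 632) = (2*52 + 7468)/(-8068 - 632) = (104 + 7468)/(-8700) = 7572*(-1/8700) = -631/725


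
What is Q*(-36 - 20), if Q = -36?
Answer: 2016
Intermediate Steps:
Q*(-36 - 20) = -36*(-36 - 20) = -36*(-56) = 2016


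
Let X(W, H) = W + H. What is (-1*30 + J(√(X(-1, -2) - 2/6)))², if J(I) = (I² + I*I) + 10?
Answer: 6400/9 ≈ 711.11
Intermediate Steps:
X(W, H) = H + W
J(I) = 10 + 2*I² (J(I) = (I² + I²) + 10 = 2*I² + 10 = 10 + 2*I²)
(-1*30 + J(√(X(-1, -2) - 2/6)))² = (-1*30 + (10 + 2*(√((-2 - 1) - 2/6))²))² = (-30 + (10 + 2*(√(-3 - 2*⅙))²))² = (-30 + (10 + 2*(√(-3 - ⅓))²))² = (-30 + (10 + 2*(√(-10/3))²))² = (-30 + (10 + 2*(I*√30/3)²))² = (-30 + (10 + 2*(-10/3)))² = (-30 + (10 - 20/3))² = (-30 + 10/3)² = (-80/3)² = 6400/9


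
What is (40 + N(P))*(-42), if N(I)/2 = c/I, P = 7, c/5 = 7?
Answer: -2100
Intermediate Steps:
c = 35 (c = 5*7 = 35)
N(I) = 70/I (N(I) = 2*(35/I) = 70/I)
(40 + N(P))*(-42) = (40 + 70/7)*(-42) = (40 + 70*(⅐))*(-42) = (40 + 10)*(-42) = 50*(-42) = -2100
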